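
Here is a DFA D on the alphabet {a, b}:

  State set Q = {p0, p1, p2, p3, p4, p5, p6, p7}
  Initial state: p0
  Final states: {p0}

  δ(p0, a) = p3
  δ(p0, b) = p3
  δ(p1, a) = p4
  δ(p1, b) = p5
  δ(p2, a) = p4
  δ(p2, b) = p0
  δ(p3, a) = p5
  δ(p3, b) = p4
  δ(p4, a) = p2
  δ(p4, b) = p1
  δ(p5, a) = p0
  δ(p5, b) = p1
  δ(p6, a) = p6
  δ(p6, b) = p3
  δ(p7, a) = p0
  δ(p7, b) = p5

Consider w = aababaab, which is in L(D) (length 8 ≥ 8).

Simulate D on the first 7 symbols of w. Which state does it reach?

Run of D on the first 7 characters of w = a a b a b a a:
  step 0: p0  (start)
  step 1: p3  (read a: p0→p3)
  step 2: p5  (read a: p3→p5)
  step 3: p1  (read b: p5→p1)
  step 4: p4  (read a: p1→p4)
  step 5: p1  (read b: p4→p1)
  step 6: p4  (read a: p1→p4)
  step 7: p2  (read a: p4→p2)

After reading 7 characters, D is in state p2.
(This kind of state-tracing is the core of the pumping-lemma construction: with 8 states, pigeonhole forces a repeat within the first 8 steps.)

p2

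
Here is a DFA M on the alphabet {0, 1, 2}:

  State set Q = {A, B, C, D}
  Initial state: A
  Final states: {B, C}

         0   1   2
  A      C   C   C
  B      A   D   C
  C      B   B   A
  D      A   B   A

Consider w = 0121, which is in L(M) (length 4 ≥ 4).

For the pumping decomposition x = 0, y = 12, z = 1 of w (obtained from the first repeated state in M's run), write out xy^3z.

01212121

xy^3z = 0·12·12·12·1 = 01212121.
Reading y = 12 takes M from C back to C, so after x·y·y·y the machine is still in C, and z then leads to the accepting state B. Hence 01212121 ∈ L(M).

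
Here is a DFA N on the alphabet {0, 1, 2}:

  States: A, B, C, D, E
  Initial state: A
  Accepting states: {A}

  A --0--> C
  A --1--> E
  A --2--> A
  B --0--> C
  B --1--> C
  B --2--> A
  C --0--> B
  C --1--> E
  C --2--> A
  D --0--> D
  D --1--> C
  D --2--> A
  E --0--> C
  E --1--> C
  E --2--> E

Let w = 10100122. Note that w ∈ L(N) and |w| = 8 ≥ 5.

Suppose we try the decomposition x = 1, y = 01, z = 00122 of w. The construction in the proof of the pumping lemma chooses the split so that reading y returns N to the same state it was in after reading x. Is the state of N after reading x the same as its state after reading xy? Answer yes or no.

yes

Run of N on the first 3 characters of w = 1 0 1:
  step 0: A  (start)
  step 1: E  (read 1: A→E)
  step 2: C  (read 0: E→C)
  step 3: E  (read 1: C→E)

After x (step 1): E. After xy (step 3): E.
They match, so y = 01 drives N around a cycle from E back to itself; pumping y any number of times keeps N in E before reading z, and xyⁱz ∈ L(N) for every i ≥ 0.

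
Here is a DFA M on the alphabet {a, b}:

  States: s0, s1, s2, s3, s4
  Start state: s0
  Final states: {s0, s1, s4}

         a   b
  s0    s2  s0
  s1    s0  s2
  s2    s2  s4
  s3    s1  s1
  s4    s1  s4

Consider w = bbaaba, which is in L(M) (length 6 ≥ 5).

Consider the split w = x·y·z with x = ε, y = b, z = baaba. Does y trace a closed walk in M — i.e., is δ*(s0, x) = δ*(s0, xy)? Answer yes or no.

yes

State sequence: s0 -b-> s0

After x (step 0): s0. After xy (step 1): s0.
They match, so y = b drives M around a cycle from s0 back to itself; pumping y any number of times keeps M in s0 before reading z, and xyⁱz ∈ L(M) for every i ≥ 0.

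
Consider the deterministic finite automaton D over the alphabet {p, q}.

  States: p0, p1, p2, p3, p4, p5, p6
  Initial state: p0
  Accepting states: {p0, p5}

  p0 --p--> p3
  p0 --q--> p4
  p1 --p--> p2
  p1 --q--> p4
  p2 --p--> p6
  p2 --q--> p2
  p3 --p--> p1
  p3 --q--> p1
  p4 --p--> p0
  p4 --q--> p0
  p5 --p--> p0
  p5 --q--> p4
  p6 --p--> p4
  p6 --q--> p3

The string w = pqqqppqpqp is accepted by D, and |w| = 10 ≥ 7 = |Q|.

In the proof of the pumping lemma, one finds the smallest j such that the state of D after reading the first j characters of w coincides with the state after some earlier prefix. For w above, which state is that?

State sequence: p0 -p-> p3 -q-> p1 -q-> p4 -q-> p0 -p-> p3 -p-> p1 -q-> p4 -p-> p0 -q-> p4 -p-> p0
First repeat at step 4: p0 was already visited.

The earliest repeat is at step j = 4: D is in p0, which it already visited at step i = 0.

p0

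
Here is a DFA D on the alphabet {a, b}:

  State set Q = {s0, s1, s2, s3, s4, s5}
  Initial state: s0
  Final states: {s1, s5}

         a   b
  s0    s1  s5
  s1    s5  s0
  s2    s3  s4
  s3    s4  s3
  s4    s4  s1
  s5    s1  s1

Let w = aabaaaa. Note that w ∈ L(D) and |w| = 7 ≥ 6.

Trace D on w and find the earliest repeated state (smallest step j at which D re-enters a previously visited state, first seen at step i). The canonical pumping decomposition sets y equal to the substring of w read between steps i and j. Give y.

ab

Run of D on w = a a b a a a a:
  step 0: s0  (start)
  step 1: s1  (read a: s0→s1)
  step 2: s5  (read a: s1→s5)
  step 3: s1  (read b: s5→s1)   ← first repeat (s1 seen earlier)
  step 4: s5  (read a: s1→s5)
  step 5: s1  (read a: s5→s1)
  step 6: s5  (read a: s1→s5)
  step 7: s1  (read a: s5→s1)

So i = 1, j = 3, giving x = w[0:1] = a, y = w[1:3] = ab, z = w[3:7] = aaaa.
Check: |xy| = 3 ≤ 6 and |y| = 2 ≥ 1. Reading y takes D from s1 back to s1, so every xyⁱz is accepted.
The DFA has 6 states, so the proof of the pumping lemma guarantees a repeated state among the first 6+1 visited; the segment between the two visits is the pumpable y.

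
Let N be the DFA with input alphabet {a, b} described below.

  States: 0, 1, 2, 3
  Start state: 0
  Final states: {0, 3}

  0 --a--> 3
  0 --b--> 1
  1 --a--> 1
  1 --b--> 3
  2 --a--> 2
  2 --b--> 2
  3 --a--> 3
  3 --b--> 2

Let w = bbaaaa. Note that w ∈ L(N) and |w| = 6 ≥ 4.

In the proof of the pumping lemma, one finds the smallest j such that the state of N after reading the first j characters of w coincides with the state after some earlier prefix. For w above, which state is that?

Run of N on w = b b a a a a:
  step 0: 0  (start)
  step 1: 1  (read b: 0→1)
  step 2: 3  (read b: 1→3)
  step 3: 3  (read a: 3→3)   ← first repeat (3 seen earlier)
  step 4: 3  (read a: 3→3)
  step 5: 3  (read a: 3→3)
  step 6: 3  (read a: 3→3)

The earliest repeat is at step j = 3: N is in 3, which it already visited at step i = 2.
The DFA has 4 states, so the proof of the pumping lemma guarantees a repeated state among the first 4+1 visited; the segment between the two visits is the pumpable y.

3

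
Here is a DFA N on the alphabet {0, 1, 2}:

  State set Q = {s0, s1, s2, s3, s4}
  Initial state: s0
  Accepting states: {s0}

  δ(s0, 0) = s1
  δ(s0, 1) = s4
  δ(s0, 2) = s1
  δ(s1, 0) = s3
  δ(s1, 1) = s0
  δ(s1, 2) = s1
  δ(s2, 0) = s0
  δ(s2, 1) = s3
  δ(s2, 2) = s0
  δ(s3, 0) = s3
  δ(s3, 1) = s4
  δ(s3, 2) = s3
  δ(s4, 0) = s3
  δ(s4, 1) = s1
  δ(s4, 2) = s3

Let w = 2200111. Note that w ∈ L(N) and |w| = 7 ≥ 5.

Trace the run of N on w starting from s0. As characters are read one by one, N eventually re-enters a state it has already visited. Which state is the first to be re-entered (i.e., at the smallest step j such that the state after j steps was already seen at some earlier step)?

State sequence: s0 -2-> s1 -2-> s1 -0-> s3 -0-> s3 -1-> s4 -1-> s1 -1-> s0
First repeat at step 2: s1 was already visited.

The earliest repeat is at step j = 2: N is in s1, which it already visited at step i = 1.
The DFA has 5 states, so the proof of the pumping lemma guarantees a repeated state among the first 5+1 visited; the segment between the two visits is the pumpable y.

s1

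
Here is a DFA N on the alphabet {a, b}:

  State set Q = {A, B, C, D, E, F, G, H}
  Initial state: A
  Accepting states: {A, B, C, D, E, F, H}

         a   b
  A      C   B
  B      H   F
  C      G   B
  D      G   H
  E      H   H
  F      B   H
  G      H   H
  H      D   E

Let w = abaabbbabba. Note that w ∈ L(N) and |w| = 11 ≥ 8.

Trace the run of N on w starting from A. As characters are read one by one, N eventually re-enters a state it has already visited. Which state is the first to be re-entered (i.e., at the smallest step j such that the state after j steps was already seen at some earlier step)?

State sequence: A -a-> C -b-> B -a-> H -a-> D -b-> H -b-> E -b-> H -a-> D -b-> H -b-> E -a-> H
First repeat at step 5: H was already visited.

The earliest repeat is at step j = 5: N is in H, which it already visited at step i = 3.
Since N has 8 states, any run of length ≥ 8 visits 8+1 states, so by pigeonhole some state repeats within the first 8 steps — that repeat gives the pumpable loop.

H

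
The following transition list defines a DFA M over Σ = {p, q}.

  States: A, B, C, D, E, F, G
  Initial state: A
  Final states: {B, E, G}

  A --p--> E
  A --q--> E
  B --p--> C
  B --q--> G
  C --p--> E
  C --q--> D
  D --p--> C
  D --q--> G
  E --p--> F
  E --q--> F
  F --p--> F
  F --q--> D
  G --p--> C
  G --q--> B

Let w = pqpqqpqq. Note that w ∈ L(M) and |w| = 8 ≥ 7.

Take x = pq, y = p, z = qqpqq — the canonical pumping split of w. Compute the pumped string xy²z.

xy^2z = pq·p·p·qqpqq = pqppqqpqq.
Reading y = p takes M from F back to F, so after x·y·y the machine is still in F, and z then leads to the accepting state G. Hence pqppqqpqq ∈ L(M).

pqppqqpqq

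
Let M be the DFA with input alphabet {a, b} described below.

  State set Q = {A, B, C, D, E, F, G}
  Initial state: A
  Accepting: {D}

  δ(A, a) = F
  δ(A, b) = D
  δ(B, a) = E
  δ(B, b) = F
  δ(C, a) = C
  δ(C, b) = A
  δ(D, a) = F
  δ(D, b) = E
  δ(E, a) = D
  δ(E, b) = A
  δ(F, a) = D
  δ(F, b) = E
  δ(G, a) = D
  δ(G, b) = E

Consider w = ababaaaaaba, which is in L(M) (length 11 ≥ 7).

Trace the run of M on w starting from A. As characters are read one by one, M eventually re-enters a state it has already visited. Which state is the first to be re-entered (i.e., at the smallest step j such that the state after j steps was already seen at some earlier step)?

Run of M on w = a b a b a a a a a b a:
  step 0: A  (start)
  step 1: F  (read a: A→F)
  step 2: E  (read b: F→E)
  step 3: D  (read a: E→D)
  step 4: E  (read b: D→E)   ← first repeat (E seen earlier)
  step 5: D  (read a: E→D)
  step 6: F  (read a: D→F)
  step 7: D  (read a: F→D)
  step 8: F  (read a: D→F)
  step 9: D  (read a: F→D)
  step 10: E  (read b: D→E)
  step 11: D  (read a: E→D)

The earliest repeat is at step j = 4: M is in E, which it already visited at step i = 2.
The DFA has 7 states, so the proof of the pumping lemma guarantees a repeated state among the first 7+1 visited; the segment between the two visits is the pumpable y.

E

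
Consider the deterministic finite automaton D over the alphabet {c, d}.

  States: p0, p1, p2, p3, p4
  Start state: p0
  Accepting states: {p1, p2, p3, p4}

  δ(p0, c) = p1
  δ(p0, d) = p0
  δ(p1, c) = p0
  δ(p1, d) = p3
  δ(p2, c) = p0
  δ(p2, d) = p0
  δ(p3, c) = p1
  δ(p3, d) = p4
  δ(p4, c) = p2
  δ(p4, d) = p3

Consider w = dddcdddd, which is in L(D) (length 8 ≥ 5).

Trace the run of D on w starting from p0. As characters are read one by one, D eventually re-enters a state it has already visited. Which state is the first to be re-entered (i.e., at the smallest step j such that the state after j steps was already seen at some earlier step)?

State sequence: p0 -d-> p0 -d-> p0 -d-> p0 -c-> p1 -d-> p3 -d-> p4 -d-> p3 -d-> p4
First repeat at step 1: p0 was already visited.

The earliest repeat is at step j = 1: D is in p0, which it already visited at step i = 0.
Pumping length from the standard proof: p = 5 (the number of states). The repeated state found above gives |xy| = j ≤ 5 and |y| = j − i ≥ 1.

p0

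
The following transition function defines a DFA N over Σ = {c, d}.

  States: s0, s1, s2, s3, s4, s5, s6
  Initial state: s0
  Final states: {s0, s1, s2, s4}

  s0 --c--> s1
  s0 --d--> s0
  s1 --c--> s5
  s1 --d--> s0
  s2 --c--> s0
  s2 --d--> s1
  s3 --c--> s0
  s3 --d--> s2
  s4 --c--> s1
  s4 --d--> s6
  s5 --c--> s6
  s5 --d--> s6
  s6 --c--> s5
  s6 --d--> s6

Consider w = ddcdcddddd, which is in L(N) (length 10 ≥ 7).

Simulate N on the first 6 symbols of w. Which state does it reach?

s0

Run of N on the first 6 characters of w = d d c d c d:
  step 0: s0  (start)
  step 1: s0  (read d: s0→s0)
  step 2: s0  (read d: s0→s0)
  step 3: s1  (read c: s0→s1)
  step 4: s0  (read d: s1→s0)
  step 5: s1  (read c: s0→s1)
  step 6: s0  (read d: s1→s0)

After reading 6 characters, N is in state s0.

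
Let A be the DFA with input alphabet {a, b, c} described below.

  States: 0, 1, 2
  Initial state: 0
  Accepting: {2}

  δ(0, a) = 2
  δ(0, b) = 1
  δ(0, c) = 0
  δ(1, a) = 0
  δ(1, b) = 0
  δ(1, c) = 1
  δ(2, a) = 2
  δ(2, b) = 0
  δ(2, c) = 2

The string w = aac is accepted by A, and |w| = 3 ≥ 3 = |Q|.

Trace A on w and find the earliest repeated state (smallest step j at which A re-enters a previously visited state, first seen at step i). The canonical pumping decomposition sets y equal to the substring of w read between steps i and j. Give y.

a

Run of A on w = a a c:
  step 0: 0  (start)
  step 1: 2  (read a: 0→2)
  step 2: 2  (read a: 2→2)   ← first repeat (2 seen earlier)
  step 3: 2  (read c: 2→2)

So i = 1, j = 2, giving x = w[0:1] = a, y = w[1:2] = a, z = w[2:3] = c.
Check: |xy| = 2 ≤ 3 and |y| = 1 ≥ 1. Reading y takes A from 2 back to 2, so every xyⁱz is accepted.
The DFA has 3 states, so the proof of the pumping lemma guarantees a repeated state among the first 3+1 visited; the segment between the two visits is the pumpable y.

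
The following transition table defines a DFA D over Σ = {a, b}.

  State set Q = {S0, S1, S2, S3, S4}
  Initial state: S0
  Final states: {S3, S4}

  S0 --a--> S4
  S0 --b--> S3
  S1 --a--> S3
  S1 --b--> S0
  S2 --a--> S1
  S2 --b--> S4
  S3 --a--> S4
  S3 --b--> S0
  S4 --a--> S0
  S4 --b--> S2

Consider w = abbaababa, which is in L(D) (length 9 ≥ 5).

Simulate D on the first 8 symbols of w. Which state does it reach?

State sequence: S0 -a-> S4 -b-> S2 -b-> S4 -a-> S0 -a-> S4 -b-> S2 -a-> S1 -b-> S0

After reading 8 characters, D is in state S0.

S0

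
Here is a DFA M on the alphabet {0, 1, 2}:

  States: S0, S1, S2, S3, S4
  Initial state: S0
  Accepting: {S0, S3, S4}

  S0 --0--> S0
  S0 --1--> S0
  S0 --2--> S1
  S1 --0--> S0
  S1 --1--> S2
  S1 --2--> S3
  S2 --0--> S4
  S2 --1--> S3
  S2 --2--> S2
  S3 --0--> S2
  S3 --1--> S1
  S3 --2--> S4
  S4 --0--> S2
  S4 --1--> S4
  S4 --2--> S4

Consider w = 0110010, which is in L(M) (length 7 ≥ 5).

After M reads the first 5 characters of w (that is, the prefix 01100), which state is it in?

State sequence: S0 -0-> S0 -1-> S0 -1-> S0 -0-> S0 -0-> S0

After reading 5 characters, M is in state S0.

S0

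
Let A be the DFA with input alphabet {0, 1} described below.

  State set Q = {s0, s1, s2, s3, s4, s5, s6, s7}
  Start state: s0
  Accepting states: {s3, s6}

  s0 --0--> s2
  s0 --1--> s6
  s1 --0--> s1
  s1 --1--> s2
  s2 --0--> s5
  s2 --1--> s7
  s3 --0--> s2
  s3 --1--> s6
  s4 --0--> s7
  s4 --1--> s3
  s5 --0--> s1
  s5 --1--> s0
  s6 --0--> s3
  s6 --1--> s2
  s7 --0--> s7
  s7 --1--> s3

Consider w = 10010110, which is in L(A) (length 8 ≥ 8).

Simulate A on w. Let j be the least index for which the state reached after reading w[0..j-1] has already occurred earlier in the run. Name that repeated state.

State sequence: s0 -1-> s6 -0-> s3 -0-> s2 -1-> s7 -0-> s7 -1-> s3 -1-> s6 -0-> s3
First repeat at step 5: s7 was already visited.

The earliest repeat is at step j = 5: A is in s7, which it already visited at step i = 4.
Pumping length from the standard proof: p = 8 (the number of states). The repeated state found above gives |xy| = j ≤ 8 and |y| = j − i ≥ 1.

s7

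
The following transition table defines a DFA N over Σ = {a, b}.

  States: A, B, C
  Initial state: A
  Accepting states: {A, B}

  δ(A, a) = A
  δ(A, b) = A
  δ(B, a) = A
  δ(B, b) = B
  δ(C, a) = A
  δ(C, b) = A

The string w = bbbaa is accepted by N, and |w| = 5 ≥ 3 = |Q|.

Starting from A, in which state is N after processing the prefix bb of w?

A

State sequence: A -b-> A -b-> A

After reading 2 characters, N is in state A.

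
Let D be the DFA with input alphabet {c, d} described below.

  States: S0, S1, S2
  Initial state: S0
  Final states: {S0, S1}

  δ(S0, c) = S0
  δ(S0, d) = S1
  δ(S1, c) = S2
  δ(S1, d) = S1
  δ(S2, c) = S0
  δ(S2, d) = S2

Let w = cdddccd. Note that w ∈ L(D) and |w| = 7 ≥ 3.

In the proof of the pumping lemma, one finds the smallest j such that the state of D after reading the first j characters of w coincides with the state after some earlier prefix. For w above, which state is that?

State sequence: S0 -c-> S0 -d-> S1 -d-> S1 -d-> S1 -c-> S2 -c-> S0 -d-> S1
First repeat at step 1: S0 was already visited.

The earliest repeat is at step j = 1: D is in S0, which it already visited at step i = 0.
Since D has 3 states, any run of length ≥ 3 visits 3+1 states, so by pigeonhole some state repeats within the first 3 steps — that repeat gives the pumpable loop.

S0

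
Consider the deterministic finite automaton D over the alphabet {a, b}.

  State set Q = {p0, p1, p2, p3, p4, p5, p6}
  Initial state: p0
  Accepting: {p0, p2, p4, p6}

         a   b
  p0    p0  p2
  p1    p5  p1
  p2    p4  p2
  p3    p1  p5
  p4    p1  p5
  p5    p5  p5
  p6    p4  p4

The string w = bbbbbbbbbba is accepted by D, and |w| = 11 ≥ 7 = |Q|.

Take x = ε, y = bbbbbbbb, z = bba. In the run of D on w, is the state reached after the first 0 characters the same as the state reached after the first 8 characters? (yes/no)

Run of D on the first 8 characters of w = b b b b b b b b:
  step 0: p0  (start)
  step 1: p2  (read b: p0→p2)
  step 2: p2  (read b: p2→p2)
  step 3: p2  (read b: p2→p2)
  step 4: p2  (read b: p2→p2)
  step 5: p2  (read b: p2→p2)
  step 6: p2  (read b: p2→p2)
  step 7: p2  (read b: p2→p2)
  step 8: p2  (read b: p2→p2)

After x (step 0): p0. After xy (step 8): p2.
They differ (p0 ≠ p2), so y is not a cycle from the state after x; this split is not the one the pumping-lemma construction produces, and pumping y need not keep the string in L(D).

no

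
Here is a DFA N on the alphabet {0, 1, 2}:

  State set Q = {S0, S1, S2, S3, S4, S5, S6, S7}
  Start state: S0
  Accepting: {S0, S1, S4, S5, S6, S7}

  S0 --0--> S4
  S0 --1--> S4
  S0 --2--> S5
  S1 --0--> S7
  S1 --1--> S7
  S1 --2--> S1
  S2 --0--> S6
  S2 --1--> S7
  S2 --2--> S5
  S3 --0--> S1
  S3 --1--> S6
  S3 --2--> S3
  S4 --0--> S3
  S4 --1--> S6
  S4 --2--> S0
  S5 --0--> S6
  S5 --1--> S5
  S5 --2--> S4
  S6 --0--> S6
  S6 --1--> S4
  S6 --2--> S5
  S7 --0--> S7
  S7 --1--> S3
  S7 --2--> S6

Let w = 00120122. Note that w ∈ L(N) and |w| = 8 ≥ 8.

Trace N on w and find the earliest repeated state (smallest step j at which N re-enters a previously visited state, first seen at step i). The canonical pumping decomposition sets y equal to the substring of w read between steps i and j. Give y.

State sequence: S0 -0-> S4 -0-> S3 -1-> S6 -2-> S5 -0-> S6 -1-> S4 -2-> S0 -2-> S5
First repeat at step 5: S6 was already visited.

So i = 3, j = 5, giving x = w[0:3] = 001, y = w[3:5] = 20, z = w[5:8] = 122.
Check: |xy| = 5 ≤ 8 and |y| = 2 ≥ 1. Reading y takes N from S6 back to S6, so every xyⁱz is accepted.
The DFA has 8 states, so the proof of the pumping lemma guarantees a repeated state among the first 8+1 visited; the segment between the two visits is the pumpable y.

20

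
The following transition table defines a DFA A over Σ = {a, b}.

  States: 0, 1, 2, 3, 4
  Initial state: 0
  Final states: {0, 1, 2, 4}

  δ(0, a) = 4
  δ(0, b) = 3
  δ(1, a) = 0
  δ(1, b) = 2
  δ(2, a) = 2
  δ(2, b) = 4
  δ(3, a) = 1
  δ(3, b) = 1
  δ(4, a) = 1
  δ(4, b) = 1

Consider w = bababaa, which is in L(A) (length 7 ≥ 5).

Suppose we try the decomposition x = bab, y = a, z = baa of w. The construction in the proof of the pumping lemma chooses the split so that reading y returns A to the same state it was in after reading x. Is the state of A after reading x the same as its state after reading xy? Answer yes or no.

yes

State sequence: 0 -b-> 3 -a-> 1 -b-> 2 -a-> 2

After x (step 3): 2. After xy (step 4): 2.
They match, so y = a drives A around a cycle from 2 back to itself; pumping y any number of times keeps A in 2 before reading z, and xyⁱz ∈ L(A) for every i ≥ 0.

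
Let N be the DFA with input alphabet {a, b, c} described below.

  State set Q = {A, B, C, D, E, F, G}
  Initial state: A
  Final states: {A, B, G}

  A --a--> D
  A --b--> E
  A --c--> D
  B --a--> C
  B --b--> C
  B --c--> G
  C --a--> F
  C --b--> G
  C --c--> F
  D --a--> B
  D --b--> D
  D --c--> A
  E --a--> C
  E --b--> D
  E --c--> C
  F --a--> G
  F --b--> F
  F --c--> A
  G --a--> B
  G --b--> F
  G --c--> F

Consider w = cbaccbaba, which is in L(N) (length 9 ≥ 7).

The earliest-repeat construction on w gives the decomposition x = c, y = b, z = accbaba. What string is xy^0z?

caccbaba

xy⁰z = xz = c·accbaba = caccbaba.
Reading y = b takes N from D back to D, so after x the machine is still in D, and z then leads to the accepting state G. Hence caccbaba ∈ L(N).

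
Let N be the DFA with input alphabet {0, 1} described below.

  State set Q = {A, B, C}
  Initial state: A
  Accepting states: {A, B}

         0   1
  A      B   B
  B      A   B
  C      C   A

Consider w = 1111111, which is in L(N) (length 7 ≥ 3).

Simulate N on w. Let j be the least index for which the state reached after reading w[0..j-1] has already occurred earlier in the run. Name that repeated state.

State sequence: A -1-> B -1-> B -1-> B -1-> B -1-> B -1-> B -1-> B
First repeat at step 2: B was already visited.

The earliest repeat is at step j = 2: N is in B, which it already visited at step i = 1.
Since N has 3 states, any run of length ≥ 3 visits 3+1 states, so by pigeonhole some state repeats within the first 3 steps — that repeat gives the pumpable loop.

B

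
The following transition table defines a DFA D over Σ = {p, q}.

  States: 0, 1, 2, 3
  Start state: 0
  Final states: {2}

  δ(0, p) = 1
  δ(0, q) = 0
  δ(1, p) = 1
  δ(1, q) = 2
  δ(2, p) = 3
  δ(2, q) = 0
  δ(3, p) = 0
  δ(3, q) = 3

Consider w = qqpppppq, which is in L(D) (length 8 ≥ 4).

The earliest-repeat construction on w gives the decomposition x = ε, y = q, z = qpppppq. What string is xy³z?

xy^3z = ε·q·q·q·qpppppq = qqqqpppppq.
Reading y = q takes D from 0 back to 0, so after x·y·y·y the machine is still in 0, and z then leads to the accepting state 2. Hence qqqqpppppq ∈ L(D).

qqqqpppppq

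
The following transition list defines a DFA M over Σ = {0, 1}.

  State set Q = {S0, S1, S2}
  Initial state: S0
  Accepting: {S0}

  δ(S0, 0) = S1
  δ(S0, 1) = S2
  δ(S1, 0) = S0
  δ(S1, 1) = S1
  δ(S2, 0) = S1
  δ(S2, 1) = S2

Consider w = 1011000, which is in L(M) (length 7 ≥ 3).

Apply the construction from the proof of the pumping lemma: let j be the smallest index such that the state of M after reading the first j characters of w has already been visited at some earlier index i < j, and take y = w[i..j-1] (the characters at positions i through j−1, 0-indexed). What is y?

1

Run of M on w = 1 0 1 1 0 0 0:
  step 0: S0  (start)
  step 1: S2  (read 1: S0→S2)
  step 2: S1  (read 0: S2→S1)
  step 3: S1  (read 1: S1→S1)   ← first repeat (S1 seen earlier)
  step 4: S1  (read 1: S1→S1)
  step 5: S0  (read 0: S1→S0)
  step 6: S1  (read 0: S0→S1)
  step 7: S0  (read 0: S1→S0)

So i = 2, j = 3, giving x = w[0:2] = 10, y = w[2:3] = 1, z = w[3:7] = 1000.
Check: |xy| = 3 ≤ 3 and |y| = 1 ≥ 1. Reading y takes M from S1 back to S1, so every xyⁱz is accepted.
Since M has 3 states, any run of length ≥ 3 visits 3+1 states, so by pigeonhole some state repeats within the first 3 steps — that repeat gives the pumpable loop.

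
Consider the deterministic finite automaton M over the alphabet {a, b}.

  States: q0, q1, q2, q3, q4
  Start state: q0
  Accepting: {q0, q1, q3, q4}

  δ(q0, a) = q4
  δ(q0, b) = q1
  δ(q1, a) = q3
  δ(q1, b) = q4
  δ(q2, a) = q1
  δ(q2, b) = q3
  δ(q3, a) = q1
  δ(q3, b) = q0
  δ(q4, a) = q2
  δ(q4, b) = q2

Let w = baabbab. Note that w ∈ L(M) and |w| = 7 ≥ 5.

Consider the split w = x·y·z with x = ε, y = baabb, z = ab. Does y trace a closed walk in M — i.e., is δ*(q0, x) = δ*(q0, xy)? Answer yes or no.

Run of M on the first 5 characters of w = b a a b b:
  step 0: q0  (start)
  step 1: q1  (read b: q0→q1)
  step 2: q3  (read a: q1→q3)
  step 3: q1  (read a: q3→q1)
  step 4: q4  (read b: q1→q4)
  step 5: q2  (read b: q4→q2)

After x (step 0): q0. After xy (step 5): q2.
They differ (q0 ≠ q2), so y is not a cycle from the state after x; this split is not the one the pumping-lemma construction produces, and pumping y need not keep the string in L(M).

no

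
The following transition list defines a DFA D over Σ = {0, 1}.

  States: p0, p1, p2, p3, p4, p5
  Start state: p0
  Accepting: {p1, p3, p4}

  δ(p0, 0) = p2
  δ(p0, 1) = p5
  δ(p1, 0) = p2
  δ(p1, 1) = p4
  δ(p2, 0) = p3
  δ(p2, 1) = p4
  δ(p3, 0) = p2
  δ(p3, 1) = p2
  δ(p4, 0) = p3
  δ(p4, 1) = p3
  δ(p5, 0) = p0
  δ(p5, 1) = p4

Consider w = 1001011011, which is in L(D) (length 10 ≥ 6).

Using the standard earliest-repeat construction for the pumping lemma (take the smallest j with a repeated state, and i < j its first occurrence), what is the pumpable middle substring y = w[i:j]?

10

Run of D on w = 1 0 0 1 0 1 1 0 1 1:
  step 0: p0  (start)
  step 1: p5  (read 1: p0→p5)
  step 2: p0  (read 0: p5→p0)   ← first repeat (p0 seen earlier)
  step 3: p2  (read 0: p0→p2)
  step 4: p4  (read 1: p2→p4)
  step 5: p3  (read 0: p4→p3)
  step 6: p2  (read 1: p3→p2)
  step 7: p4  (read 1: p2→p4)
  step 8: p3  (read 0: p4→p3)
  step 9: p2  (read 1: p3→p2)
  step 10: p4  (read 1: p2→p4)

So i = 0, j = 2, giving x = w[0:0] = ε, y = w[0:2] = 10, z = w[2:10] = 01011011.
Check: |xy| = 2 ≤ 6 and |y| = 2 ≥ 1. Reading y takes D from p0 back to p0, so every xyⁱz is accepted.
With |Q| = 6, pigeonhole forces a state repeat no later than step 6; the substring read between the first and second visits to that state can be pumped.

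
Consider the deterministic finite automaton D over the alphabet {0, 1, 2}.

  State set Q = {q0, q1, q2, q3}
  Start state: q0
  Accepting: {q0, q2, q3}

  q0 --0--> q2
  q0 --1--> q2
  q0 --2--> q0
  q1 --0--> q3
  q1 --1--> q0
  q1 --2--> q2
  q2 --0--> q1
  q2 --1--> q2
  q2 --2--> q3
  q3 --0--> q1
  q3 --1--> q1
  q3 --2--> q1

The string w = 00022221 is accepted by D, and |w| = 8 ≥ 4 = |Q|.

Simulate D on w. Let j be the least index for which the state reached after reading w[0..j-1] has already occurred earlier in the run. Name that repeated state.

q1

Run of D on w = 0 0 0 2 2 2 2 1:
  step 0: q0  (start)
  step 1: q2  (read 0: q0→q2)
  step 2: q1  (read 0: q2→q1)
  step 3: q3  (read 0: q1→q3)
  step 4: q1  (read 2: q3→q1)   ← first repeat (q1 seen earlier)
  step 5: q2  (read 2: q1→q2)
  step 6: q3  (read 2: q2→q3)
  step 7: q1  (read 2: q3→q1)
  step 8: q0  (read 1: q1→q0)

The earliest repeat is at step j = 4: D is in q1, which it already visited at step i = 2.
Pumping length from the standard proof: p = 4 (the number of states). The repeated state found above gives |xy| = j ≤ 4 and |y| = j − i ≥ 1.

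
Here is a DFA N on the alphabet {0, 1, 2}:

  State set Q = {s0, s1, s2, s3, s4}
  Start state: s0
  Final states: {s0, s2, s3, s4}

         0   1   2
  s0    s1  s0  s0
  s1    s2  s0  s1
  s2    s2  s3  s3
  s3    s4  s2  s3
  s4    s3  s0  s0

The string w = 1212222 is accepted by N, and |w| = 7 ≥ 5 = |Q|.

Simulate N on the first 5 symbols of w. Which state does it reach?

s0

Run of N on the first 5 characters of w = 1 2 1 2 2:
  step 0: s0  (start)
  step 1: s0  (read 1: s0→s0)
  step 2: s0  (read 2: s0→s0)
  step 3: s0  (read 1: s0→s0)
  step 4: s0  (read 2: s0→s0)
  step 5: s0  (read 2: s0→s0)

After reading 5 characters, N is in state s0.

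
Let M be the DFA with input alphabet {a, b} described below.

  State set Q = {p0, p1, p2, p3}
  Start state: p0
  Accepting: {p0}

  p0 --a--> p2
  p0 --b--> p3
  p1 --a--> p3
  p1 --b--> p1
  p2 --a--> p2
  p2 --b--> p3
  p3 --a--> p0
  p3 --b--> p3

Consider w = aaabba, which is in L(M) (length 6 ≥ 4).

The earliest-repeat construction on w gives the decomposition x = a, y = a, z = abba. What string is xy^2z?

aaaabba

xy^2z = a·a·a·abba = aaaabba.
Reading y = a takes M from p2 back to p2, so after x·y·y the machine is still in p2, and z then leads to the accepting state p0. Hence aaaabba ∈ L(M).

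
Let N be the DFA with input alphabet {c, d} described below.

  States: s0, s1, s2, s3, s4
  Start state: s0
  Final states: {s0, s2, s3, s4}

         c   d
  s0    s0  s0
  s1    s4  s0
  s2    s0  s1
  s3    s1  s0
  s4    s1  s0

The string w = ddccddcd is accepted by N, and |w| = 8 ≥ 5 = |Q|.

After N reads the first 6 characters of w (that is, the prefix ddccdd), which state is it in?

s0

Run of N on the first 6 characters of w = d d c c d d:
  step 0: s0  (start)
  step 1: s0  (read d: s0→s0)
  step 2: s0  (read d: s0→s0)
  step 3: s0  (read c: s0→s0)
  step 4: s0  (read c: s0→s0)
  step 5: s0  (read d: s0→s0)
  step 6: s0  (read d: s0→s0)

After reading 6 characters, N is in state s0.
(This kind of state-tracing is the core of the pumping-lemma construction: with 5 states, pigeonhole forces a repeat within the first 5 steps.)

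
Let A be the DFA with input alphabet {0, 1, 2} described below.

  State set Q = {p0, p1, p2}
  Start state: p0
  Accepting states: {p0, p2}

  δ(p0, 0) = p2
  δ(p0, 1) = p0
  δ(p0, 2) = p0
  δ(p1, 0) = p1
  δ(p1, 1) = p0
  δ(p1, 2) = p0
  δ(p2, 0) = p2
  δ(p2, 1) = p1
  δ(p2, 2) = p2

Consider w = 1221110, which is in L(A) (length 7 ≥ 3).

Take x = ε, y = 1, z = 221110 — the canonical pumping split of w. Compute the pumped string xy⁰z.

xy⁰z = xz = ε·221110 = 221110.
Reading y = 1 takes A from p0 back to p0, so after x the machine is still in p0, and z then leads to the accepting state p2. Hence 221110 ∈ L(A).

221110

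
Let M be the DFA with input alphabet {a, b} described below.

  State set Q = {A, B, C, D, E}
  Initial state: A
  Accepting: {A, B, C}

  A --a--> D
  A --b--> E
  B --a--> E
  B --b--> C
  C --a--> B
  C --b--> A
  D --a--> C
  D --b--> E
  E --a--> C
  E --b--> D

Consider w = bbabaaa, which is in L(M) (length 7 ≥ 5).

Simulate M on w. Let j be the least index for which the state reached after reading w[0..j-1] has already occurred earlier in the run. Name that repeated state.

A

Run of M on w = b b a b a a a:
  step 0: A  (start)
  step 1: E  (read b: A→E)
  step 2: D  (read b: E→D)
  step 3: C  (read a: D→C)
  step 4: A  (read b: C→A)   ← first repeat (A seen earlier)
  step 5: D  (read a: A→D)
  step 6: C  (read a: D→C)
  step 7: B  (read a: C→B)

The earliest repeat is at step j = 4: M is in A, which it already visited at step i = 0.
The DFA has 5 states, so the proof of the pumping lemma guarantees a repeated state among the first 5+1 visited; the segment between the two visits is the pumpable y.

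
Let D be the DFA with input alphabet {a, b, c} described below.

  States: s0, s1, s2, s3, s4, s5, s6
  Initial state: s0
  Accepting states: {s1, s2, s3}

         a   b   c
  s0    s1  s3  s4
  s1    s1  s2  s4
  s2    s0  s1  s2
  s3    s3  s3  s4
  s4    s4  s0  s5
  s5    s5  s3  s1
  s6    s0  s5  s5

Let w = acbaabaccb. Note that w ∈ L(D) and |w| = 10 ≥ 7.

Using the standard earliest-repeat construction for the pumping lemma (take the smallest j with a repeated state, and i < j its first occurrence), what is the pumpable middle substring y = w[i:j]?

State sequence: s0 -a-> s1 -c-> s4 -b-> s0 -a-> s1 -a-> s1 -b-> s2 -a-> s0 -c-> s4 -c-> s5 -b-> s3
First repeat at step 3: s0 was already visited.

So i = 0, j = 3, giving x = w[0:0] = ε, y = w[0:3] = acb, z = w[3:10] = aabaccb.
Check: |xy| = 3 ≤ 7 and |y| = 3 ≥ 1. Reading y takes D from s0 back to s0, so every xyⁱz is accepted.

acb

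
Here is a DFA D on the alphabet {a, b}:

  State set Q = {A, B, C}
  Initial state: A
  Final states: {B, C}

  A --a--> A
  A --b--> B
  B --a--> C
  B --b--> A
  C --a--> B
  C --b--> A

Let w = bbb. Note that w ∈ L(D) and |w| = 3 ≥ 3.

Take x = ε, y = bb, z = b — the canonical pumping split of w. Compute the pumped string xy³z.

xy^3z = ε·bb·bb·bb·b = bbbbbbb.
Reading y = bb takes D from A back to A, so after x·y·y·y the machine is still in A, and z then leads to the accepting state B. Hence bbbbbbb ∈ L(D).

bbbbbbb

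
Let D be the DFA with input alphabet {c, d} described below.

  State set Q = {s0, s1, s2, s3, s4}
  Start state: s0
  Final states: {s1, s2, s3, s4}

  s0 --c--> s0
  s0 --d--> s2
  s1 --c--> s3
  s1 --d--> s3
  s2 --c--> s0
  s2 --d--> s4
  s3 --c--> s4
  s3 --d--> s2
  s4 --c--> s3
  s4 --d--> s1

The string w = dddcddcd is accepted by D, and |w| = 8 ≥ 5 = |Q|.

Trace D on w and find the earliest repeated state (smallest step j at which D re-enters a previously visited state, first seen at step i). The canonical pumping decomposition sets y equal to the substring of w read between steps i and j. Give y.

ddcd

State sequence: s0 -d-> s2 -d-> s4 -d-> s1 -c-> s3 -d-> s2 -d-> s4 -c-> s3 -d-> s2
First repeat at step 5: s2 was already visited.

So i = 1, j = 5, giving x = w[0:1] = d, y = w[1:5] = ddcd, z = w[5:8] = dcd.
Check: |xy| = 5 ≤ 5 and |y| = 4 ≥ 1. Reading y takes D from s2 back to s2, so every xyⁱz is accepted.
Pumping length from the standard proof: p = 5 (the number of states). The repeated state found above gives |xy| = j ≤ 5 and |y| = j − i ≥ 1.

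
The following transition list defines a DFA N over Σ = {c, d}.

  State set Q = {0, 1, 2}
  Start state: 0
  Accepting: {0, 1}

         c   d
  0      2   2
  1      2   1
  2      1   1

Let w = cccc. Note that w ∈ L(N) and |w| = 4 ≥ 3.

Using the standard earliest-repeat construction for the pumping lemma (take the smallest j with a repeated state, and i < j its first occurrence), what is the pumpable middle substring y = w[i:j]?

Run of N on w = c c c c:
  step 0: 0  (start)
  step 1: 2  (read c: 0→2)
  step 2: 1  (read c: 2→1)
  step 3: 2  (read c: 1→2)   ← first repeat (2 seen earlier)
  step 4: 1  (read c: 2→1)

So i = 1, j = 3, giving x = w[0:1] = c, y = w[1:3] = cc, z = w[3:4] = c.
Check: |xy| = 3 ≤ 3 and |y| = 2 ≥ 1. Reading y takes N from 2 back to 2, so every xyⁱz is accepted.
Pumping length from the standard proof: p = 3 (the number of states). The repeated state found above gives |xy| = j ≤ 3 and |y| = j − i ≥ 1.

cc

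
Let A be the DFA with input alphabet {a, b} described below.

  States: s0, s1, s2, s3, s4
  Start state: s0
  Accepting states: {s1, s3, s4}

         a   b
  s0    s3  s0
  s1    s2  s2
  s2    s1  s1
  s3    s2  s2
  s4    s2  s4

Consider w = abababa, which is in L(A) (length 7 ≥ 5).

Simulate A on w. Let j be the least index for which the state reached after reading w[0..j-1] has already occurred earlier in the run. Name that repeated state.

s2

Run of A on w = a b a b a b a:
  step 0: s0  (start)
  step 1: s3  (read a: s0→s3)
  step 2: s2  (read b: s3→s2)
  step 3: s1  (read a: s2→s1)
  step 4: s2  (read b: s1→s2)   ← first repeat (s2 seen earlier)
  step 5: s1  (read a: s2→s1)
  step 6: s2  (read b: s1→s2)
  step 7: s1  (read a: s2→s1)

The earliest repeat is at step j = 4: A is in s2, which it already visited at step i = 2.
The DFA has 5 states, so the proof of the pumping lemma guarantees a repeated state among the first 5+1 visited; the segment between the two visits is the pumpable y.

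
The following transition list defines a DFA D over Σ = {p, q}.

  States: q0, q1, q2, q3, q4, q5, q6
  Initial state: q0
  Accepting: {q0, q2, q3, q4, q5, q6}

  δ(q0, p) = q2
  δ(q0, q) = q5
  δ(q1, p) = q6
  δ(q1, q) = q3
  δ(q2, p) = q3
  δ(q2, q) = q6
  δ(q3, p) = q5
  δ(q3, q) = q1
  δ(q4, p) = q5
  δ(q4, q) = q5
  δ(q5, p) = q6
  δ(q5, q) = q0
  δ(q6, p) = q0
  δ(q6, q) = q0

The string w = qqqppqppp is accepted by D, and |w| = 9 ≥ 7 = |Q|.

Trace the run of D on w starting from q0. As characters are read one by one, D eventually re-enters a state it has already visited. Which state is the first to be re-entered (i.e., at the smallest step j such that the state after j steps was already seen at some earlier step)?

Run of D on w = q q q p p q p p p:
  step 0: q0  (start)
  step 1: q5  (read q: q0→q5)
  step 2: q0  (read q: q5→q0)   ← first repeat (q0 seen earlier)
  step 3: q5  (read q: q0→q5)
  step 4: q6  (read p: q5→q6)
  step 5: q0  (read p: q6→q0)
  step 6: q5  (read q: q0→q5)
  step 7: q6  (read p: q5→q6)
  step 8: q0  (read p: q6→q0)
  step 9: q2  (read p: q0→q2)

The earliest repeat is at step j = 2: D is in q0, which it already visited at step i = 0.
Since D has 7 states, any run of length ≥ 7 visits 7+1 states, so by pigeonhole some state repeats within the first 7 steps — that repeat gives the pumpable loop.

q0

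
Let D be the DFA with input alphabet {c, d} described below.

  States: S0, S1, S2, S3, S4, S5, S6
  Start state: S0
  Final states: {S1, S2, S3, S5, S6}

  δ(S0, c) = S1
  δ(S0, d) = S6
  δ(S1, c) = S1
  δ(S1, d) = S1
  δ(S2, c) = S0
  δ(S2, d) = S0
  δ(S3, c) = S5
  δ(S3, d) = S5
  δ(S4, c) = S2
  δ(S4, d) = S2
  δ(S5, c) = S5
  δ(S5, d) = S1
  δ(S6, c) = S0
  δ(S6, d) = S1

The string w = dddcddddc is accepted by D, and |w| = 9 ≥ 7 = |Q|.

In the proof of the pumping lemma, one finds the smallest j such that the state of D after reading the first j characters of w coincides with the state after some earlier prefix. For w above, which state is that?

Run of D on w = d d d c d d d d c:
  step 0: S0  (start)
  step 1: S6  (read d: S0→S6)
  step 2: S1  (read d: S6→S1)
  step 3: S1  (read d: S1→S1)   ← first repeat (S1 seen earlier)
  step 4: S1  (read c: S1→S1)
  step 5: S1  (read d: S1→S1)
  step 6: S1  (read d: S1→S1)
  step 7: S1  (read d: S1→S1)
  step 8: S1  (read d: S1→S1)
  step 9: S1  (read c: S1→S1)

The earliest repeat is at step j = 3: D is in S1, which it already visited at step i = 2.
The DFA has 7 states, so the proof of the pumping lemma guarantees a repeated state among the first 7+1 visited; the segment between the two visits is the pumpable y.

S1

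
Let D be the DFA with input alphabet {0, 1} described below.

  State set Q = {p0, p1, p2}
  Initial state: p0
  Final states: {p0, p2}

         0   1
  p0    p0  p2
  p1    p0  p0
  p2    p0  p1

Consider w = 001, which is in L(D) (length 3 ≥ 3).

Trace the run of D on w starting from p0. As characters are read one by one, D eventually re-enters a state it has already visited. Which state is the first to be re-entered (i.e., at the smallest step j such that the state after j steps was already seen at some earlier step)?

State sequence: p0 -0-> p0 -0-> p0 -1-> p2
First repeat at step 1: p0 was already visited.

The earliest repeat is at step j = 1: D is in p0, which it already visited at step i = 0.

p0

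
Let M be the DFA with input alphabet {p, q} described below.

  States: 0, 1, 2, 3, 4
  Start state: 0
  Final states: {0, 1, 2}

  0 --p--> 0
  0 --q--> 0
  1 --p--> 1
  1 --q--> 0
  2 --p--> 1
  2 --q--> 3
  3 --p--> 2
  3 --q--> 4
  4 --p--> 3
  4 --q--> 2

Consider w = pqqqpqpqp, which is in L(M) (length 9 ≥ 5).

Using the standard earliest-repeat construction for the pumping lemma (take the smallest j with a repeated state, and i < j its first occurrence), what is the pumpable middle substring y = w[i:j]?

State sequence: 0 -p-> 0 -q-> 0 -q-> 0 -q-> 0 -p-> 0 -q-> 0 -p-> 0 -q-> 0 -p-> 0
First repeat at step 1: 0 was already visited.

So i = 0, j = 1, giving x = w[0:0] = ε, y = w[0:1] = p, z = w[1:9] = qqqpqpqp.
Check: |xy| = 1 ≤ 5 and |y| = 1 ≥ 1. Reading y takes M from 0 back to 0, so every xyⁱz is accepted.

p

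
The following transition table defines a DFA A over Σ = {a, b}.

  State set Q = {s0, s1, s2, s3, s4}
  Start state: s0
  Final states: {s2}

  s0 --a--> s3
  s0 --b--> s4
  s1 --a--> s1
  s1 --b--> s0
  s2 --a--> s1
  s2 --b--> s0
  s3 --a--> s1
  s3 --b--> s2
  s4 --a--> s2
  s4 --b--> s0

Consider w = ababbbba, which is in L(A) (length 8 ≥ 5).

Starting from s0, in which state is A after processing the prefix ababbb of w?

s0

State sequence: s0 -a-> s3 -b-> s2 -a-> s1 -b-> s0 -b-> s4 -b-> s0

After reading 6 characters, A is in state s0.
(This kind of state-tracing is the core of the pumping-lemma construction: with 5 states, pigeonhole forces a repeat within the first 5 steps.)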